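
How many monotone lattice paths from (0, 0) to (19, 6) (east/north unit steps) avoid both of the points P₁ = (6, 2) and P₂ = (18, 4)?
Number of paths = 96159

Inclusion–exclusion. Total paths: C(25, 19) = 177100. Through P₁: C(8, 6)·C(17, 13) = 66640. Through P₂: C(22, 18)·C(3, 1) = 21945. Since P₁ is strictly southwest of P₂, a monotone path through both must visit P₁ then P₂; paths through both = C(8, 6)·C(14, 12)·C(3, 1) = 7644. Avoid both = 177100 − 66640 − 21945 + 7644 = 96159.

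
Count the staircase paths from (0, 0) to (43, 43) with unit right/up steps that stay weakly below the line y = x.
C_43 = 150853479205085351660700

These NE paths below the diagonal are counted by the Catalan number C_n = (1/(n + 1)) · C(2n, n). For n = 43: C_43 = (1/44) · C(86, 43) = 6637553085023755473070800/44 = 150853479205085351660700.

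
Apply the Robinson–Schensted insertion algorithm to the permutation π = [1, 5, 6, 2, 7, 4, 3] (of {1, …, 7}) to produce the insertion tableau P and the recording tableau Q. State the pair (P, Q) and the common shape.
P = [1, 2, 3, 7] / [4, 6] / [5];  Q = [1, 2, 3, 5] / [4, 6] / [7];  common shape = (4, 2, 1)

Row-insert the values π_1, π_2, … into P one at a time, bumping the leftmost entry strictly greater than the inserted value down to the next row. The recording tableau Q records, in position (i, j), the step at which that cell was added to P.
  Insert 1 (step 1): P = [1];  Q = [1]
  Insert 5 (step 2): P = [1, 5];  Q = [1, 2]
  Insert 6 (step 3): P = [1, 5, 6];  Q = [1, 2, 3]
  Insert 2 (step 4): P = [1, 2, 6] / [5];  Q = [1, 2, 3] / [4]
  Insert 7 (step 5): P = [1, 2, 6, 7] / [5];  Q = [1, 2, 3, 5] / [4]
  Insert 4 (step 6): P = [1, 2, 4, 7] / [5, 6];  Q = [1, 2, 3, 5] / [4, 6]
  Insert 3 (step 7): P = [1, 2, 3, 7] / [4, 6] / [5];  Q = [1, 2, 3, 5] / [4, 6] / [7]
Final shape: (4, 2, 1).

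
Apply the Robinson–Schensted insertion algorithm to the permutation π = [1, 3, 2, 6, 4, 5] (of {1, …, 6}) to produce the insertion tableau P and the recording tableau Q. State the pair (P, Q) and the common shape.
P = [1, 2, 4, 5] / [3, 6];  Q = [1, 2, 4, 6] / [3, 5];  common shape = (4, 2)

Row-insert the values π_1, π_2, … into P one at a time, bumping the leftmost entry strictly greater than the inserted value down to the next row. The recording tableau Q records, in position (i, j), the step at which that cell was added to P.
  Insert 1 (step 1): P = [1];  Q = [1]
  Insert 3 (step 2): P = [1, 3];  Q = [1, 2]
  Insert 2 (step 3): P = [1, 2] / [3];  Q = [1, 2] / [3]
  Insert 6 (step 4): P = [1, 2, 6] / [3];  Q = [1, 2, 4] / [3]
  Insert 4 (step 5): P = [1, 2, 4] / [3, 6];  Q = [1, 2, 4] / [3, 5]
  Insert 5 (step 6): P = [1, 2, 4, 5] / [3, 6];  Q = [1, 2, 4, 6] / [3, 5]
Final shape: (4, 2).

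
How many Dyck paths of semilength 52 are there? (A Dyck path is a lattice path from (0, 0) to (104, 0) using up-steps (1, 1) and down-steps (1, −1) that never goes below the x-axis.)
C_52 = 29869166945772625950142417512

These Dyck paths are counted by the Catalan number C_n = (1/(n + 1)) · C(2n, n). For n = 52: C_52 = (1/53) · C(104, 52) = 1583065848125949175357548128136/53 = 29869166945772625950142417512.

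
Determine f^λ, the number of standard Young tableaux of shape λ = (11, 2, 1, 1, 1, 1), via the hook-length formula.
# SYT of shape (11, 2, 1, 1, 1, 1) = 38675

Hook-length formula: f^λ = n! / Π hook(c), product over all cells c of the Young diagram. For λ = (11, 2, 1, 1, 1, 1), n = 17 boxes. Hook lengths by row (left-to-right, top-to-bottom): [16, 11, 9, 8, 7, 6, 5, 4, 3, 2, 1]; [6, 1]; [4]; [3]; [2]; [1]. Product of hooks = 9196830720. So f^λ = 17! / 9196830720 = 355687428096000 / 9196830720 = 38675.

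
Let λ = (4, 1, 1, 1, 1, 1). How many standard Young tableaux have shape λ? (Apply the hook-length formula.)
# SYT of shape (4, 1, 1, 1, 1, 1) = 56

Hook-length formula: f^λ = n! / Π hook(c), product over all cells c of the Young diagram. For λ = (4, 1, 1, 1, 1, 1), n = 9 boxes. Hook lengths by row (left-to-right, top-to-bottom): [9, 3, 2, 1]; [5]; [4]; [3]; [2]; [1]. Product of hooks = 6480. So f^λ = 9! / 6480 = 362880 / 6480 = 56.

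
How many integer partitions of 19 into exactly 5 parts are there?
p(19, 5 parts) = 70

Partitions of n into exactly k parts are in bijection with partitions of n − k into at most k parts (subtract 1 from each part). So p(19, exactly 5) = p(14, parts ≤ 5). Computing via the recurrence p(m, j) = p(m, j−1) + p(m−j, j) gives 70.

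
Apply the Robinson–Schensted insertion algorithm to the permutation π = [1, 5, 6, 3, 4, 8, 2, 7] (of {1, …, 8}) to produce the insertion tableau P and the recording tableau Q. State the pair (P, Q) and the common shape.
P = [1, 2, 4, 7] / [3, 6, 8] / [5];  Q = [1, 2, 3, 6] / [4, 5, 8] / [7];  common shape = (4, 3, 1)

Row-insert the values π_1, π_2, … into P one at a time, bumping the leftmost entry strictly greater than the inserted value down to the next row. The recording tableau Q records, in position (i, j), the step at which that cell was added to P.
  Insert 1 (step 1): P = [1];  Q = [1]
  Insert 5 (step 2): P = [1, 5];  Q = [1, 2]
  Insert 6 (step 3): P = [1, 5, 6];  Q = [1, 2, 3]
  Insert 3 (step 4): P = [1, 3, 6] / [5];  Q = [1, 2, 3] / [4]
  Insert 4 (step 5): P = [1, 3, 4] / [5, 6];  Q = [1, 2, 3] / [4, 5]
  Insert 8 (step 6): P = [1, 3, 4, 8] / [5, 6];  Q = [1, 2, 3, 6] / [4, 5]
  Insert 2 (step 7): P = [1, 2, 4, 8] / [3, 6] / [5];  Q = [1, 2, 3, 6] / [4, 5] / [7]
  Insert 7 (step 8): P = [1, 2, 4, 7] / [3, 6, 8] / [5];  Q = [1, 2, 3, 6] / [4, 5, 8] / [7]
Final shape: (4, 3, 1).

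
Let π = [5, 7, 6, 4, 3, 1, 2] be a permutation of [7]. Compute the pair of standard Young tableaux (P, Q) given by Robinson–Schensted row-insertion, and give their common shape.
P = [1, 2] / [3, 6] / [4] / [5] / [7];  Q = [1, 2] / [3, 7] / [4] / [5] / [6];  common shape = (2, 2, 1, 1, 1)

Row-insert the values π_1, π_2, … into P one at a time, bumping the leftmost entry strictly greater than the inserted value down to the next row. The recording tableau Q records, in position (i, j), the step at which that cell was added to P.
  Insert 5 (step 1): P = [5];  Q = [1]
  Insert 7 (step 2): P = [5, 7];  Q = [1, 2]
  Insert 6 (step 3): P = [5, 6] / [7];  Q = [1, 2] / [3]
  Insert 4 (step 4): P = [4, 6] / [5] / [7];  Q = [1, 2] / [3] / [4]
  Insert 3 (step 5): P = [3, 6] / [4] / [5] / [7];  Q = [1, 2] / [3] / [4] / [5]
  Insert 1 (step 6): P = [1, 6] / [3] / [4] / [5] / [7];  Q = [1, 2] / [3] / [4] / [5] / [6]
  Insert 2 (step 7): P = [1, 2] / [3, 6] / [4] / [5] / [7];  Q = [1, 2] / [3, 7] / [4] / [5] / [6]
Final shape: (2, 2, 1, 1, 1).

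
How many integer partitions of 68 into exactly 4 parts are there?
p(68, 4 parts) = 2280

Partitions of n into exactly k parts are in bijection with partitions of n − k into at most k parts (subtract 1 from each part). So p(68, exactly 4) = p(64, parts ≤ 4). Computing via the recurrence p(m, j) = p(m, j−1) + p(m−j, j) gives 2280.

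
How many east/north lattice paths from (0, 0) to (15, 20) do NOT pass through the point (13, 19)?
Number of paths = 2205822360

Total paths from (0, 0) to (15, 20): C(35, 15) = 3247943160. Paths through (13, 19): (paths (0, 0) → (13, 19)) × (paths (13, 19) → (15, 20)) = C(32, 13) · C(3, 2) = 347373600 · 3 = 1042120800. Avoidance count = 3247943160 − 1042120800 = 2205822360.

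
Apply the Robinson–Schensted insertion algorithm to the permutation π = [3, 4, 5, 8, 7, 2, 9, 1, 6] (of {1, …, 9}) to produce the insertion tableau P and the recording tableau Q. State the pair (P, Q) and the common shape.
P = [1, 4, 5, 6, 9] / [2, 7] / [3] / [8];  Q = [1, 2, 3, 4, 7] / [5, 9] / [6] / [8];  common shape = (5, 2, 1, 1)

Row-insert the values π_1, π_2, … into P one at a time, bumping the leftmost entry strictly greater than the inserted value down to the next row. The recording tableau Q records, in position (i, j), the step at which that cell was added to P.
  Insert 3 (step 1): P = [3];  Q = [1]
  Insert 4 (step 2): P = [3, 4];  Q = [1, 2]
  Insert 5 (step 3): P = [3, 4, 5];  Q = [1, 2, 3]
  Insert 8 (step 4): P = [3, 4, 5, 8];  Q = [1, 2, 3, 4]
  Insert 7 (step 5): P = [3, 4, 5, 7] / [8];  Q = [1, 2, 3, 4] / [5]
  Insert 2 (step 6): P = [2, 4, 5, 7] / [3] / [8];  Q = [1, 2, 3, 4] / [5] / [6]
  Insert 9 (step 7): P = [2, 4, 5, 7, 9] / [3] / [8];  Q = [1, 2, 3, 4, 7] / [5] / [6]
  Insert 1 (step 8): P = [1, 4, 5, 7, 9] / [2] / [3] / [8];  Q = [1, 2, 3, 4, 7] / [5] / [6] / [8]
  Insert 6 (step 9): P = [1, 4, 5, 6, 9] / [2, 7] / [3] / [8];  Q = [1, 2, 3, 4, 7] / [5, 9] / [6] / [8]
Final shape: (5, 2, 1, 1).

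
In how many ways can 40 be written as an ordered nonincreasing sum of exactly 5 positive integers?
p(40, 5 parts) = 1115

Partitions of n into exactly k parts are in bijection with partitions of n − k into at most k parts (subtract 1 from each part). So p(40, exactly 5) = p(35, parts ≤ 5). Computing via the recurrence p(m, j) = p(m, j−1) + p(m−j, j) gives 1115.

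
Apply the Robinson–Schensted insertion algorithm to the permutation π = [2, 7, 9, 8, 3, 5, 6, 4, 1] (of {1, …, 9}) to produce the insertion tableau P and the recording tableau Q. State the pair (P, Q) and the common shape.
P = [1, 3, 4, 6] / [2, 8] / [5] / [7] / [9];  Q = [1, 2, 3, 7] / [4, 6] / [5] / [8] / [9];  common shape = (4, 2, 1, 1, 1)

Row-insert the values π_1, π_2, … into P one at a time, bumping the leftmost entry strictly greater than the inserted value down to the next row. The recording tableau Q records, in position (i, j), the step at which that cell was added to P.
  Insert 2 (step 1): P = [2];  Q = [1]
  Insert 7 (step 2): P = [2, 7];  Q = [1, 2]
  Insert 9 (step 3): P = [2, 7, 9];  Q = [1, 2, 3]
  Insert 8 (step 4): P = [2, 7, 8] / [9];  Q = [1, 2, 3] / [4]
  Insert 3 (step 5): P = [2, 3, 8] / [7] / [9];  Q = [1, 2, 3] / [4] / [5]
  Insert 5 (step 6): P = [2, 3, 5] / [7, 8] / [9];  Q = [1, 2, 3] / [4, 6] / [5]
  Insert 6 (step 7): P = [2, 3, 5, 6] / [7, 8] / [9];  Q = [1, 2, 3, 7] / [4, 6] / [5]
  Insert 4 (step 8): P = [2, 3, 4, 6] / [5, 8] / [7] / [9];  Q = [1, 2, 3, 7] / [4, 6] / [5] / [8]
  Insert 1 (step 9): P = [1, 3, 4, 6] / [2, 8] / [5] / [7] / [9];  Q = [1, 2, 3, 7] / [4, 6] / [5] / [8] / [9]
Final shape: (4, 2, 1, 1, 1).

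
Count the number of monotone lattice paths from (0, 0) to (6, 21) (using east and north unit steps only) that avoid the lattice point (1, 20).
Number of paths = 295884

Total paths from (0, 0) to (6, 21): C(27, 6) = 296010. Paths through (1, 20): (paths (0, 0) → (1, 20)) × (paths (1, 20) → (6, 21)) = C(21, 1) · C(6, 5) = 21 · 6 = 126. Avoidance count = 296010 − 126 = 295884.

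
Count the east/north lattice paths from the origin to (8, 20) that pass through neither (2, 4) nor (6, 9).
Number of paths = 1745940

Inclusion–exclusion. Total paths: C(28, 8) = 3108105. Through P₁: C(6, 2)·C(22, 6) = 1119195. Through P₂: C(15, 6)·C(13, 2) = 390390. Since P₁ is strictly southwest of P₂, a monotone path through both must visit P₁ then P₂; paths through both = C(6, 2)·C(9, 4)·C(13, 2) = 147420. Avoid both = 3108105 − 1119195 − 390390 + 147420 = 1745940.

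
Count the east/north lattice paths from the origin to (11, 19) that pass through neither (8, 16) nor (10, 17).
Number of paths = 21228264

Inclusion–exclusion. Total paths: C(30, 11) = 54627300. Through P₁: C(24, 8)·C(6, 3) = 14709420. Through P₂: C(27, 10)·C(3, 1) = 25308855. Since P₁ is strictly southwest of P₂, a monotone path through both must visit P₁ then P₂; paths through both = C(24, 8)·C(3, 2)·C(3, 1) = 6619239. Avoid both = 54627300 − 14709420 − 25308855 + 6619239 = 21228264.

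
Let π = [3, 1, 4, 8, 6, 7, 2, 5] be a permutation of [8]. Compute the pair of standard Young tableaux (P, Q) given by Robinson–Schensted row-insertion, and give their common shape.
P = [1, 2, 5, 7] / [3, 4, 6] / [8];  Q = [1, 3, 4, 6] / [2, 5, 8] / [7];  common shape = (4, 3, 1)

Row-insert the values π_1, π_2, … into P one at a time, bumping the leftmost entry strictly greater than the inserted value down to the next row. The recording tableau Q records, in position (i, j), the step at which that cell was added to P.
  Insert 3 (step 1): P = [3];  Q = [1]
  Insert 1 (step 2): P = [1] / [3];  Q = [1] / [2]
  Insert 4 (step 3): P = [1, 4] / [3];  Q = [1, 3] / [2]
  Insert 8 (step 4): P = [1, 4, 8] / [3];  Q = [1, 3, 4] / [2]
  Insert 6 (step 5): P = [1, 4, 6] / [3, 8];  Q = [1, 3, 4] / [2, 5]
  Insert 7 (step 6): P = [1, 4, 6, 7] / [3, 8];  Q = [1, 3, 4, 6] / [2, 5]
  Insert 2 (step 7): P = [1, 2, 6, 7] / [3, 4] / [8];  Q = [1, 3, 4, 6] / [2, 5] / [7]
  Insert 5 (step 8): P = [1, 2, 5, 7] / [3, 4, 6] / [8];  Q = [1, 3, 4, 6] / [2, 5, 8] / [7]
Final shape: (4, 3, 1).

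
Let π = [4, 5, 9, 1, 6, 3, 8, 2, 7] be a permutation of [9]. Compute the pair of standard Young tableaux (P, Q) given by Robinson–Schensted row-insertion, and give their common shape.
P = [1, 2, 6, 7] / [3, 5, 8] / [4] / [9];  Q = [1, 2, 3, 7] / [4, 5, 9] / [6] / [8];  common shape = (4, 3, 1, 1)

Row-insert the values π_1, π_2, … into P one at a time, bumping the leftmost entry strictly greater than the inserted value down to the next row. The recording tableau Q records, in position (i, j), the step at which that cell was added to P.
  Insert 4 (step 1): P = [4];  Q = [1]
  Insert 5 (step 2): P = [4, 5];  Q = [1, 2]
  Insert 9 (step 3): P = [4, 5, 9];  Q = [1, 2, 3]
  Insert 1 (step 4): P = [1, 5, 9] / [4];  Q = [1, 2, 3] / [4]
  Insert 6 (step 5): P = [1, 5, 6] / [4, 9];  Q = [1, 2, 3] / [4, 5]
  Insert 3 (step 6): P = [1, 3, 6] / [4, 5] / [9];  Q = [1, 2, 3] / [4, 5] / [6]
  Insert 8 (step 7): P = [1, 3, 6, 8] / [4, 5] / [9];  Q = [1, 2, 3, 7] / [4, 5] / [6]
  Insert 2 (step 8): P = [1, 2, 6, 8] / [3, 5] / [4] / [9];  Q = [1, 2, 3, 7] / [4, 5] / [6] / [8]
  Insert 7 (step 9): P = [1, 2, 6, 7] / [3, 5, 8] / [4] / [9];  Q = [1, 2, 3, 7] / [4, 5, 9] / [6] / [8]
Final shape: (4, 3, 1, 1).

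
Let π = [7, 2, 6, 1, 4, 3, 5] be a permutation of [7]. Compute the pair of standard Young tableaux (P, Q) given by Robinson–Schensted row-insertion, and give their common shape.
P = [1, 3, 5] / [2, 4] / [6] / [7];  Q = [1, 3, 7] / [2, 5] / [4] / [6];  common shape = (3, 2, 1, 1)

Row-insert the values π_1, π_2, … into P one at a time, bumping the leftmost entry strictly greater than the inserted value down to the next row. The recording tableau Q records, in position (i, j), the step at which that cell was added to P.
  Insert 7 (step 1): P = [7];  Q = [1]
  Insert 2 (step 2): P = [2] / [7];  Q = [1] / [2]
  Insert 6 (step 3): P = [2, 6] / [7];  Q = [1, 3] / [2]
  Insert 1 (step 4): P = [1, 6] / [2] / [7];  Q = [1, 3] / [2] / [4]
  Insert 4 (step 5): P = [1, 4] / [2, 6] / [7];  Q = [1, 3] / [2, 5] / [4]
  Insert 3 (step 6): P = [1, 3] / [2, 4] / [6] / [7];  Q = [1, 3] / [2, 5] / [4] / [6]
  Insert 5 (step 7): P = [1, 3, 5] / [2, 4] / [6] / [7];  Q = [1, 3, 7] / [2, 5] / [4] / [6]
Final shape: (3, 2, 1, 1).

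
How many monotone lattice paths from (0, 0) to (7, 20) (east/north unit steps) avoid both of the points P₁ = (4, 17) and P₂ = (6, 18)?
Number of paths = 418407

Inclusion–exclusion. Total paths: C(27, 7) = 888030. Through P₁: C(21, 4)·C(6, 3) = 119700. Through P₂: C(24, 6)·C(3, 1) = 403788. Since P₁ is strictly southwest of P₂, a monotone path through both must visit P₁ then P₂; paths through both = C(21, 4)·C(3, 2)·C(3, 1) = 53865. Avoid both = 888030 − 119700 − 403788 + 53865 = 418407.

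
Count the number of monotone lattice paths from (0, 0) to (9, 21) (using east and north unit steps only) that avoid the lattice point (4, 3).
Number of paths = 13129435

Total paths from (0, 0) to (9, 21): C(30, 9) = 14307150. Paths through (4, 3): (paths (0, 0) → (4, 3)) × (paths (4, 3) → (9, 21)) = C(7, 4) · C(23, 5) = 35 · 33649 = 1177715. Avoidance count = 14307150 − 1177715 = 13129435.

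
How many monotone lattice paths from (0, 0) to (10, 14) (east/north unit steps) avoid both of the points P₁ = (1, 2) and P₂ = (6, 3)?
Number of paths = 989376

Inclusion–exclusion. Total paths: C(24, 10) = 1961256. Through P₁: C(3, 1)·C(21, 9) = 881790. Through P₂: C(9, 6)·C(15, 4) = 114660. Since P₁ is strictly southwest of P₂, a monotone path through both must visit P₁ then P₂; paths through both = C(3, 1)·C(6, 5)·C(15, 4) = 24570. Avoid both = 1961256 − 881790 − 114660 + 24570 = 989376.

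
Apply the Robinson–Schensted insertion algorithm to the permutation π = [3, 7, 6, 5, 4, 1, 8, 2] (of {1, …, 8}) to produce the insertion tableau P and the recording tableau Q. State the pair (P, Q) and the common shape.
P = [1, 2, 8] / [3, 4] / [5] / [6] / [7];  Q = [1, 2, 7] / [3, 8] / [4] / [5] / [6];  common shape = (3, 2, 1, 1, 1)

Row-insert the values π_1, π_2, … into P one at a time, bumping the leftmost entry strictly greater than the inserted value down to the next row. The recording tableau Q records, in position (i, j), the step at which that cell was added to P.
  Insert 3 (step 1): P = [3];  Q = [1]
  Insert 7 (step 2): P = [3, 7];  Q = [1, 2]
  Insert 6 (step 3): P = [3, 6] / [7];  Q = [1, 2] / [3]
  Insert 5 (step 4): P = [3, 5] / [6] / [7];  Q = [1, 2] / [3] / [4]
  Insert 4 (step 5): P = [3, 4] / [5] / [6] / [7];  Q = [1, 2] / [3] / [4] / [5]
  Insert 1 (step 6): P = [1, 4] / [3] / [5] / [6] / [7];  Q = [1, 2] / [3] / [4] / [5] / [6]
  Insert 8 (step 7): P = [1, 4, 8] / [3] / [5] / [6] / [7];  Q = [1, 2, 7] / [3] / [4] / [5] / [6]
  Insert 2 (step 8): P = [1, 2, 8] / [3, 4] / [5] / [6] / [7];  Q = [1, 2, 7] / [3, 8] / [4] / [5] / [6]
Final shape: (3, 2, 1, 1, 1).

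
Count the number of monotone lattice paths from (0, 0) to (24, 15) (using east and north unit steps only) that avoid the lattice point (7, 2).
Number of paths = 20829486060

Total paths from (0, 0) to (24, 15): C(39, 24) = 25140840660. Paths through (7, 2): (paths (0, 0) → (7, 2)) × (paths (7, 2) → (24, 15)) = C(9, 7) · C(30, 17) = 36 · 119759850 = 4311354600. Avoidance count = 25140840660 − 4311354600 = 20829486060.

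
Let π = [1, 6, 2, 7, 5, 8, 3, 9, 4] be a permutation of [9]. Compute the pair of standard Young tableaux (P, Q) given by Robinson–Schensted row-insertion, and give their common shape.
P = [1, 2, 3, 4, 9] / [5, 7, 8] / [6];  Q = [1, 2, 4, 6, 8] / [3, 5, 9] / [7];  common shape = (5, 3, 1)

Row-insert the values π_1, π_2, … into P one at a time, bumping the leftmost entry strictly greater than the inserted value down to the next row. The recording tableau Q records, in position (i, j), the step at which that cell was added to P.
  Insert 1 (step 1): P = [1];  Q = [1]
  Insert 6 (step 2): P = [1, 6];  Q = [1, 2]
  Insert 2 (step 3): P = [1, 2] / [6];  Q = [1, 2] / [3]
  Insert 7 (step 4): P = [1, 2, 7] / [6];  Q = [1, 2, 4] / [3]
  Insert 5 (step 5): P = [1, 2, 5] / [6, 7];  Q = [1, 2, 4] / [3, 5]
  Insert 8 (step 6): P = [1, 2, 5, 8] / [6, 7];  Q = [1, 2, 4, 6] / [3, 5]
  Insert 3 (step 7): P = [1, 2, 3, 8] / [5, 7] / [6];  Q = [1, 2, 4, 6] / [3, 5] / [7]
  Insert 9 (step 8): P = [1, 2, 3, 8, 9] / [5, 7] / [6];  Q = [1, 2, 4, 6, 8] / [3, 5] / [7]
  Insert 4 (step 9): P = [1, 2, 3, 4, 9] / [5, 7, 8] / [6];  Q = [1, 2, 4, 6, 8] / [3, 5, 9] / [7]
Final shape: (5, 3, 1).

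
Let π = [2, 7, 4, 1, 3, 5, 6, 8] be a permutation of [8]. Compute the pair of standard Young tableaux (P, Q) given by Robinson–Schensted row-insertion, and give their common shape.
P = [1, 3, 5, 6, 8] / [2, 4] / [7];  Q = [1, 2, 6, 7, 8] / [3, 5] / [4];  common shape = (5, 2, 1)

Row-insert the values π_1, π_2, … into P one at a time, bumping the leftmost entry strictly greater than the inserted value down to the next row. The recording tableau Q records, in position (i, j), the step at which that cell was added to P.
  Insert 2 (step 1): P = [2];  Q = [1]
  Insert 7 (step 2): P = [2, 7];  Q = [1, 2]
  Insert 4 (step 3): P = [2, 4] / [7];  Q = [1, 2] / [3]
  Insert 1 (step 4): P = [1, 4] / [2] / [7];  Q = [1, 2] / [3] / [4]
  Insert 3 (step 5): P = [1, 3] / [2, 4] / [7];  Q = [1, 2] / [3, 5] / [4]
  Insert 5 (step 6): P = [1, 3, 5] / [2, 4] / [7];  Q = [1, 2, 6] / [3, 5] / [4]
  Insert 6 (step 7): P = [1, 3, 5, 6] / [2, 4] / [7];  Q = [1, 2, 6, 7] / [3, 5] / [4]
  Insert 8 (step 8): P = [1, 3, 5, 6, 8] / [2, 4] / [7];  Q = [1, 2, 6, 7, 8] / [3, 5] / [4]
Final shape: (5, 2, 1).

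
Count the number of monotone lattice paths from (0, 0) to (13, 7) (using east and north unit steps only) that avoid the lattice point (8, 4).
Number of paths = 49800

Total paths from (0, 0) to (13, 7): C(20, 13) = 77520. Paths through (8, 4): (paths (0, 0) → (8, 4)) × (paths (8, 4) → (13, 7)) = C(12, 8) · C(8, 5) = 495 · 56 = 27720. Avoidance count = 77520 − 27720 = 49800.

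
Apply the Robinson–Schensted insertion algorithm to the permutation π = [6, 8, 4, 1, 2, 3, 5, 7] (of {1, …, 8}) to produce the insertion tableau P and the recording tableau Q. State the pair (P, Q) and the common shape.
P = [1, 2, 3, 5, 7] / [4, 8] / [6];  Q = [1, 2, 6, 7, 8] / [3, 5] / [4];  common shape = (5, 2, 1)

Row-insert the values π_1, π_2, … into P one at a time, bumping the leftmost entry strictly greater than the inserted value down to the next row. The recording tableau Q records, in position (i, j), the step at which that cell was added to P.
  Insert 6 (step 1): P = [6];  Q = [1]
  Insert 8 (step 2): P = [6, 8];  Q = [1, 2]
  Insert 4 (step 3): P = [4, 8] / [6];  Q = [1, 2] / [3]
  Insert 1 (step 4): P = [1, 8] / [4] / [6];  Q = [1, 2] / [3] / [4]
  Insert 2 (step 5): P = [1, 2] / [4, 8] / [6];  Q = [1, 2] / [3, 5] / [4]
  Insert 3 (step 6): P = [1, 2, 3] / [4, 8] / [6];  Q = [1, 2, 6] / [3, 5] / [4]
  Insert 5 (step 7): P = [1, 2, 3, 5] / [4, 8] / [6];  Q = [1, 2, 6, 7] / [3, 5] / [4]
  Insert 7 (step 8): P = [1, 2, 3, 5, 7] / [4, 8] / [6];  Q = [1, 2, 6, 7, 8] / [3, 5] / [4]
Final shape: (5, 2, 1).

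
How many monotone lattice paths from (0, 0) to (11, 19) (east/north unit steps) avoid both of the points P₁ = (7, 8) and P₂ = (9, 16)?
Number of paths = 28309525

Inclusion–exclusion. Total paths: C(30, 11) = 54627300. Through P₁: C(15, 7)·C(15, 4) = 8783775. Through P₂: C(25, 9)·C(5, 2) = 20429750. Since P₁ is strictly southwest of P₂, a monotone path through both must visit P₁ then P₂; paths through both = C(15, 7)·C(10, 2)·C(5, 2) = 2895750. Avoid both = 54627300 − 8783775 − 20429750 + 2895750 = 28309525.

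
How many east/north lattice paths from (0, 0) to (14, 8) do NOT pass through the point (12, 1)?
Number of paths = 319302

Total paths from (0, 0) to (14, 8): C(22, 14) = 319770. Paths through (12, 1): (paths (0, 0) → (12, 1)) × (paths (12, 1) → (14, 8)) = C(13, 12) · C(9, 2) = 13 · 36 = 468. Avoidance count = 319770 − 468 = 319302.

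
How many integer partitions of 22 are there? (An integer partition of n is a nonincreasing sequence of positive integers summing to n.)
p(22) = 1002

Compute p(n) via the recurrence p(n, m) = p(n, m−1) + p(n−m, m), where p(n, m) counts partitions of n with all parts ≤ m and p(n) = p(n, n). The base cases are p(0, m) = 1 and p(n, 0) = 0 for n > 0. Filling the table yields p(22) = 1002. (Euler's pentagonal recurrence is an alternative.)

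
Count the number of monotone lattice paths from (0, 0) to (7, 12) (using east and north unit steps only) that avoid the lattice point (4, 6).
Number of paths = 32748

Total paths from (0, 0) to (7, 12): C(19, 7) = 50388. Paths through (4, 6): (paths (0, 0) → (4, 6)) × (paths (4, 6) → (7, 12)) = C(10, 4) · C(9, 3) = 210 · 84 = 17640. Avoidance count = 50388 − 17640 = 32748.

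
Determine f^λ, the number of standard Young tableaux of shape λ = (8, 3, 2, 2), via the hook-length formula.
# SYT of shape (8, 3, 2, 2) = 58968

Hook-length formula: f^λ = n! / Π hook(c), product over all cells c of the Young diagram. For λ = (8, 3, 2, 2), n = 15 boxes. Hook lengths by row (left-to-right, top-to-bottom): [11, 10, 7, 5, 4, 3, 2, 1]; [5, 4, 1]; [3, 2]; [2, 1]. Product of hooks = 22176000. So f^λ = 15! / 22176000 = 1307674368000 / 22176000 = 58968.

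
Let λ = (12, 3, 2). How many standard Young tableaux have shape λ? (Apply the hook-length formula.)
# SYT of shape (12, 3, 2) = 20400

Hook-length formula: f^λ = n! / Π hook(c), product over all cells c of the Young diagram. For λ = (12, 3, 2), n = 17 boxes. Hook lengths by row (left-to-right, top-to-bottom): [14, 13, 11, 9, 8, 7, 6, 5, 4, 3, 2, 1]; [4, 3, 1]; [2, 1]. Product of hooks = 17435658240. So f^λ = 17! / 17435658240 = 355687428096000 / 17435658240 = 20400.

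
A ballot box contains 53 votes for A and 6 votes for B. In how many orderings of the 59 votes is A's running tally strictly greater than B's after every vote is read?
Strict-lead orderings = 35893242

Total orderings of the 59 votes with 53 for A: C(59, 53) = 45057474. By the Bertrand ballot formula (Cycle Lemma / reflection principle), the number of orderings in which A is strictly ahead of B throughout is (p − q)/(p + q) · C(p + q, p) = (53 − 6)/(53 + 6) · 45057474 = 35893242.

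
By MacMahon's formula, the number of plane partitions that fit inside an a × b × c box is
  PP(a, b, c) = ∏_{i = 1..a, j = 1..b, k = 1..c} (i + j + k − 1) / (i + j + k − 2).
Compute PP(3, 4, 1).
PP(3, 4, 1) = 35

Evaluate the triple product over i = 1..3, j = 1..4, k = 1..1. The factors are (2/1) · (3/2) · (4/3) · (5/4) · (3/2) · (4/3) · (5/4) · (6/5) · … (12 factors total). The numerators and denominators telescope so the product is an integer; carrying out the multiplication exactly gives PP(3, 4, 1) = 35.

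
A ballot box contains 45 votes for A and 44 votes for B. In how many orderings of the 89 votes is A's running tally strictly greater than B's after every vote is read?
Strict-lead orderings = 583300119592996693088040

Total orderings of the 89 votes with 45 for A: C(89, 45) = 51913710643776705684835560. By the Bertrand ballot formula (Cycle Lemma / reflection principle), the number of orderings in which A is strictly ahead of B throughout is (p − q)/(p + q) · C(p + q, p) = (45 − 44)/(45 + 44) · 51913710643776705684835560 = 583300119592996693088040.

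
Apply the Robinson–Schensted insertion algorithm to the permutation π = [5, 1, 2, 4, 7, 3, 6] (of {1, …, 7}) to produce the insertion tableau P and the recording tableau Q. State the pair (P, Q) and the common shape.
P = [1, 2, 3, 6] / [4, 7] / [5];  Q = [1, 3, 4, 5] / [2, 7] / [6];  common shape = (4, 2, 1)

Row-insert the values π_1, π_2, … into P one at a time, bumping the leftmost entry strictly greater than the inserted value down to the next row. The recording tableau Q records, in position (i, j), the step at which that cell was added to P.
  Insert 5 (step 1): P = [5];  Q = [1]
  Insert 1 (step 2): P = [1] / [5];  Q = [1] / [2]
  Insert 2 (step 3): P = [1, 2] / [5];  Q = [1, 3] / [2]
  Insert 4 (step 4): P = [1, 2, 4] / [5];  Q = [1, 3, 4] / [2]
  Insert 7 (step 5): P = [1, 2, 4, 7] / [5];  Q = [1, 3, 4, 5] / [2]
  Insert 3 (step 6): P = [1, 2, 3, 7] / [4] / [5];  Q = [1, 3, 4, 5] / [2] / [6]
  Insert 6 (step 7): P = [1, 2, 3, 6] / [4, 7] / [5];  Q = [1, 3, 4, 5] / [2, 7] / [6]
Final shape: (4, 2, 1).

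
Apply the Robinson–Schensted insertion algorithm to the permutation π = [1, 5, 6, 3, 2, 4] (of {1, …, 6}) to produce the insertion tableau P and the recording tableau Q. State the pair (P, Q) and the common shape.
P = [1, 2, 4] / [3, 6] / [5];  Q = [1, 2, 3] / [4, 6] / [5];  common shape = (3, 2, 1)

Row-insert the values π_1, π_2, … into P one at a time, bumping the leftmost entry strictly greater than the inserted value down to the next row. The recording tableau Q records, in position (i, j), the step at which that cell was added to P.
  Insert 1 (step 1): P = [1];  Q = [1]
  Insert 5 (step 2): P = [1, 5];  Q = [1, 2]
  Insert 6 (step 3): P = [1, 5, 6];  Q = [1, 2, 3]
  Insert 3 (step 4): P = [1, 3, 6] / [5];  Q = [1, 2, 3] / [4]
  Insert 2 (step 5): P = [1, 2, 6] / [3] / [5];  Q = [1, 2, 3] / [4] / [5]
  Insert 4 (step 6): P = [1, 2, 4] / [3, 6] / [5];  Q = [1, 2, 3] / [4, 6] / [5]
Final shape: (3, 2, 1).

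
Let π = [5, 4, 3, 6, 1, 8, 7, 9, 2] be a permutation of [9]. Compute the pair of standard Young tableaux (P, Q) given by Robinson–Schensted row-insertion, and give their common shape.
P = [1, 2, 7, 9] / [3, 6] / [4, 8] / [5];  Q = [1, 4, 6, 8] / [2, 7] / [3, 9] / [5];  common shape = (4, 2, 2, 1)

Row-insert the values π_1, π_2, … into P one at a time, bumping the leftmost entry strictly greater than the inserted value down to the next row. The recording tableau Q records, in position (i, j), the step at which that cell was added to P.
  Insert 5 (step 1): P = [5];  Q = [1]
  Insert 4 (step 2): P = [4] / [5];  Q = [1] / [2]
  Insert 3 (step 3): P = [3] / [4] / [5];  Q = [1] / [2] / [3]
  Insert 6 (step 4): P = [3, 6] / [4] / [5];  Q = [1, 4] / [2] / [3]
  Insert 1 (step 5): P = [1, 6] / [3] / [4] / [5];  Q = [1, 4] / [2] / [3] / [5]
  Insert 8 (step 6): P = [1, 6, 8] / [3] / [4] / [5];  Q = [1, 4, 6] / [2] / [3] / [5]
  Insert 7 (step 7): P = [1, 6, 7] / [3, 8] / [4] / [5];  Q = [1, 4, 6] / [2, 7] / [3] / [5]
  Insert 9 (step 8): P = [1, 6, 7, 9] / [3, 8] / [4] / [5];  Q = [1, 4, 6, 8] / [2, 7] / [3] / [5]
  Insert 2 (step 9): P = [1, 2, 7, 9] / [3, 6] / [4, 8] / [5];  Q = [1, 4, 6, 8] / [2, 7] / [3, 9] / [5]
Final shape: (4, 2, 2, 1).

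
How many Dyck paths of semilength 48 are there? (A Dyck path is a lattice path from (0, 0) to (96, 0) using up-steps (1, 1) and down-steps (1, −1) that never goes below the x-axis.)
C_48 = 131327898242169365477991900

These Dyck paths are counted by the Catalan number C_n = (1/(n + 1)) · C(2n, n). For n = 48: C_48 = (1/49) · C(96, 48) = 6435067013866298908421603100/49 = 131327898242169365477991900.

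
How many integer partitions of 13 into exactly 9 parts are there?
p(13, 9 parts) = 5

Partitions of n into exactly k parts ↔ partitions of n − k into at most k parts (subtract 1 from each part). For n = 13, k = 9, the partitions are: 5+1+1+1+1+1+1+1+1, 4+2+1+1+1+1+1+1+1, 3+3+1+1+1+1+1+1+1, 3+2+2+1+1+1+1+1+1, 2+2+2+2+1+1+1+1+1. Count = 5.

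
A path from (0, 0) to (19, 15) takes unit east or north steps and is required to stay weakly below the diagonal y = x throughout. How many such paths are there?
Number of paths = 463991880

By the reflection principle (André's argument), the number of monotone paths to (19, 15) with n ≤ m that never go above y = x is C(34, 19) − C(34, 20) = 1855967520 − 1391975640 = 463991880.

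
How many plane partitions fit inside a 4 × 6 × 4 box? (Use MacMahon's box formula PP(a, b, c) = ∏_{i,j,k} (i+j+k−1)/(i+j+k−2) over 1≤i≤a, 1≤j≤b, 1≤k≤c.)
PP(4, 6, 4) = 9343620

Evaluate the triple product over i = 1..4, j = 1..6, k = 1..4. The factors are (2/1) · (3/2) · (4/3) · (5/4) · (3/2) · (4/3) · (5/4) · (6/5) · … (96 factors total). The numerators and denominators telescope so the product is an integer; carrying out the multiplication exactly gives PP(4, 6, 4) = 9343620.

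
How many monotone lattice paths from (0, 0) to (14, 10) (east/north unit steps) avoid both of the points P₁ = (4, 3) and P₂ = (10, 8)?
Number of paths = 866756

Inclusion–exclusion. Total paths: C(24, 14) = 1961256. Through P₁: C(7, 4)·C(17, 10) = 680680. Through P₂: C(18, 10)·C(6, 4) = 656370. Since P₁ is strictly southwest of P₂, a monotone path through both must visit P₁ then P₂; paths through both = C(7, 4)·C(11, 6)·C(6, 4) = 242550. Avoid both = 1961256 − 680680 − 656370 + 242550 = 866756.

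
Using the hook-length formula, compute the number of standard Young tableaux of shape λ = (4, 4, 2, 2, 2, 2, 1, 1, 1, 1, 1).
# SYT of shape (4, 4, 2, 2, 2, 2, 1, 1, 1, 1, 1) = 28779300

Hook-length formula: f^λ = n! / Π hook(c), product over all cells c of the Young diagram. For λ = (4, 4, 2, 2, 2, 2, 1, 1, 1, 1, 1), n = 21 boxes. Hook lengths by row (left-to-right, top-to-bottom): [14, 8, 3, 2]; [13, 7, 2, 1]; [10, 4]; [9, 3]; [8, 2]; [7, 1]; [5]; [4]; [3]; [2]; [1]. Product of hooks = 1775267020800. So f^λ = 21! / 1775267020800 = 51090942171709440000 / 1775267020800 = 28779300.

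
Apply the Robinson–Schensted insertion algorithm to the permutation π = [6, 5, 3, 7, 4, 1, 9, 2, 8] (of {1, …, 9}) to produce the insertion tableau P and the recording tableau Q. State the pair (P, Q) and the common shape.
P = [1, 2, 8] / [3, 4, 9] / [5, 7] / [6];  Q = [1, 4, 7] / [2, 5, 9] / [3, 8] / [6];  common shape = (3, 3, 2, 1)

Row-insert the values π_1, π_2, … into P one at a time, bumping the leftmost entry strictly greater than the inserted value down to the next row. The recording tableau Q records, in position (i, j), the step at which that cell was added to P.
  Insert 6 (step 1): P = [6];  Q = [1]
  Insert 5 (step 2): P = [5] / [6];  Q = [1] / [2]
  Insert 3 (step 3): P = [3] / [5] / [6];  Q = [1] / [2] / [3]
  Insert 7 (step 4): P = [3, 7] / [5] / [6];  Q = [1, 4] / [2] / [3]
  Insert 4 (step 5): P = [3, 4] / [5, 7] / [6];  Q = [1, 4] / [2, 5] / [3]
  Insert 1 (step 6): P = [1, 4] / [3, 7] / [5] / [6];  Q = [1, 4] / [2, 5] / [3] / [6]
  Insert 9 (step 7): P = [1, 4, 9] / [3, 7] / [5] / [6];  Q = [1, 4, 7] / [2, 5] / [3] / [6]
  Insert 2 (step 8): P = [1, 2, 9] / [3, 4] / [5, 7] / [6];  Q = [1, 4, 7] / [2, 5] / [3, 8] / [6]
  Insert 8 (step 9): P = [1, 2, 8] / [3, 4, 9] / [5, 7] / [6];  Q = [1, 4, 7] / [2, 5, 9] / [3, 8] / [6]
Final shape: (3, 3, 2, 1).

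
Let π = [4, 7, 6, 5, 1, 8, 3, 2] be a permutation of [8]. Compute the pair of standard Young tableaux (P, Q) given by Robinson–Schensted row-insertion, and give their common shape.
P = [1, 2, 8] / [3, 5] / [4] / [6] / [7];  Q = [1, 2, 6] / [3, 7] / [4] / [5] / [8];  common shape = (3, 2, 1, 1, 1)

Row-insert the values π_1, π_2, … into P one at a time, bumping the leftmost entry strictly greater than the inserted value down to the next row. The recording tableau Q records, in position (i, j), the step at which that cell was added to P.
  Insert 4 (step 1): P = [4];  Q = [1]
  Insert 7 (step 2): P = [4, 7];  Q = [1, 2]
  Insert 6 (step 3): P = [4, 6] / [7];  Q = [1, 2] / [3]
  Insert 5 (step 4): P = [4, 5] / [6] / [7];  Q = [1, 2] / [3] / [4]
  Insert 1 (step 5): P = [1, 5] / [4] / [6] / [7];  Q = [1, 2] / [3] / [4] / [5]
  Insert 8 (step 6): P = [1, 5, 8] / [4] / [6] / [7];  Q = [1, 2, 6] / [3] / [4] / [5]
  Insert 3 (step 7): P = [1, 3, 8] / [4, 5] / [6] / [7];  Q = [1, 2, 6] / [3, 7] / [4] / [5]
  Insert 2 (step 8): P = [1, 2, 8] / [3, 5] / [4] / [6] / [7];  Q = [1, 2, 6] / [3, 7] / [4] / [5] / [8]
Final shape: (3, 2, 1, 1, 1).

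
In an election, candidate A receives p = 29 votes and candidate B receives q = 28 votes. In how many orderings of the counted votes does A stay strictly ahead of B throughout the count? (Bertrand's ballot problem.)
Strict-lead orderings = 263747951750360

Total orderings of the 57 votes with 29 for A: C(57, 29) = 15033633249770520. By the Bertrand ballot formula (Cycle Lemma / reflection principle), the number of orderings in which A is strictly ahead of B throughout is (p − q)/(p + q) · C(p + q, p) = (29 − 28)/(29 + 28) · 15033633249770520 = 263747951750360.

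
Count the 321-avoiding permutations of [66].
C_66 = 5632681584560312734993915705849145100

These 321-avoiding permutations are counted by the Catalan number C_n = (1/(n + 1)) · C(2n, n). For n = 66: C_66 = (1/67) · C(132, 66) = 377389666165540953244592352291892721700/67 = 5632681584560312734993915705849145100.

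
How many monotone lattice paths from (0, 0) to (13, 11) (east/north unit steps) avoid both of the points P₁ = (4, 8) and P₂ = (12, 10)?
Number of paths = 1138502

Inclusion–exclusion. Total paths: C(24, 13) = 2496144. Through P₁: C(12, 4)·C(12, 9) = 108900. Through P₂: C(22, 12)·C(2, 1) = 1293292. Since P₁ is strictly southwest of P₂, a monotone path through both must visit P₁ then P₂; paths through both = C(12, 4)·C(10, 8)·C(2, 1) = 44550. Avoid both = 2496144 − 108900 − 1293292 + 44550 = 1138502.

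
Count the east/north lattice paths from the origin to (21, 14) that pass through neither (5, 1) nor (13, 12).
Number of paths = 1699169550

Inclusion–exclusion. Total paths: C(35, 21) = 2319959400. Through P₁: C(6, 5)·C(29, 16) = 407183490. Through P₂: C(25, 13)·C(10, 8) = 234013500. Since P₁ is strictly southwest of P₂, a monotone path through both must visit P₁ then P₂; paths through both = C(6, 5)·C(19, 8)·C(10, 8) = 20407140. Avoid both = 2319959400 − 407183490 − 234013500 + 20407140 = 1699169550.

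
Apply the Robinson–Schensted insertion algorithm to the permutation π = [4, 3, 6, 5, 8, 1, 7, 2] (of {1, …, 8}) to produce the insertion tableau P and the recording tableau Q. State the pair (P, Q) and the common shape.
P = [1, 2, 7] / [3, 5, 8] / [4, 6];  Q = [1, 3, 5] / [2, 4, 7] / [6, 8];  common shape = (3, 3, 2)

Row-insert the values π_1, π_2, … into P one at a time, bumping the leftmost entry strictly greater than the inserted value down to the next row. The recording tableau Q records, in position (i, j), the step at which that cell was added to P.
  Insert 4 (step 1): P = [4];  Q = [1]
  Insert 3 (step 2): P = [3] / [4];  Q = [1] / [2]
  Insert 6 (step 3): P = [3, 6] / [4];  Q = [1, 3] / [2]
  Insert 5 (step 4): P = [3, 5] / [4, 6];  Q = [1, 3] / [2, 4]
  Insert 8 (step 5): P = [3, 5, 8] / [4, 6];  Q = [1, 3, 5] / [2, 4]
  Insert 1 (step 6): P = [1, 5, 8] / [3, 6] / [4];  Q = [1, 3, 5] / [2, 4] / [6]
  Insert 7 (step 7): P = [1, 5, 7] / [3, 6, 8] / [4];  Q = [1, 3, 5] / [2, 4, 7] / [6]
  Insert 2 (step 8): P = [1, 2, 7] / [3, 5, 8] / [4, 6];  Q = [1, 3, 5] / [2, 4, 7] / [6, 8]
Final shape: (3, 3, 2).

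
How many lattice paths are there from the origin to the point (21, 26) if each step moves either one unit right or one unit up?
Number of paths = 12551759587422

A monotone lattice path from (0, 0) to (21, 26) consists of 21 east steps and 26 north steps in some order, so it is determined by which 21 of the 47 steps are east. The count is C(47, 21) = 12551759587422.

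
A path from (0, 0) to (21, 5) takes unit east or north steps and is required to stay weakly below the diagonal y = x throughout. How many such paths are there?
Number of paths = 50830

By the reflection principle (André's argument), the number of monotone paths to (21, 5) with n ≤ m that never go above y = x is C(26, 21) − C(26, 22) = 65780 − 14950 = 50830.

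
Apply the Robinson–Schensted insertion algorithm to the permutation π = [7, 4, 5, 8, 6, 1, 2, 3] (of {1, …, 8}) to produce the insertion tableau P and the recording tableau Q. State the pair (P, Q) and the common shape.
P = [1, 2, 3] / [4, 5, 6] / [7, 8];  Q = [1, 3, 4] / [2, 5, 8] / [6, 7];  common shape = (3, 3, 2)

Row-insert the values π_1, π_2, … into P one at a time, bumping the leftmost entry strictly greater than the inserted value down to the next row. The recording tableau Q records, in position (i, j), the step at which that cell was added to P.
  Insert 7 (step 1): P = [7];  Q = [1]
  Insert 4 (step 2): P = [4] / [7];  Q = [1] / [2]
  Insert 5 (step 3): P = [4, 5] / [7];  Q = [1, 3] / [2]
  Insert 8 (step 4): P = [4, 5, 8] / [7];  Q = [1, 3, 4] / [2]
  Insert 6 (step 5): P = [4, 5, 6] / [7, 8];  Q = [1, 3, 4] / [2, 5]
  Insert 1 (step 6): P = [1, 5, 6] / [4, 8] / [7];  Q = [1, 3, 4] / [2, 5] / [6]
  Insert 2 (step 7): P = [1, 2, 6] / [4, 5] / [7, 8];  Q = [1, 3, 4] / [2, 5] / [6, 7]
  Insert 3 (step 8): P = [1, 2, 3] / [4, 5, 6] / [7, 8];  Q = [1, 3, 4] / [2, 5, 8] / [6, 7]
Final shape: (3, 3, 2).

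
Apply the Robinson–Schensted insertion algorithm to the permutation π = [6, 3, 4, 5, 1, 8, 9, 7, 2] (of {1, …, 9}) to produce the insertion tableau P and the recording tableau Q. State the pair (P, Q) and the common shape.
P = [1, 2, 5, 7, 9] / [3, 4] / [6, 8];  Q = [1, 3, 4, 6, 7] / [2, 8] / [5, 9];  common shape = (5, 2, 2)

Row-insert the values π_1, π_2, … into P one at a time, bumping the leftmost entry strictly greater than the inserted value down to the next row. The recording tableau Q records, in position (i, j), the step at which that cell was added to P.
  Insert 6 (step 1): P = [6];  Q = [1]
  Insert 3 (step 2): P = [3] / [6];  Q = [1] / [2]
  Insert 4 (step 3): P = [3, 4] / [6];  Q = [1, 3] / [2]
  Insert 5 (step 4): P = [3, 4, 5] / [6];  Q = [1, 3, 4] / [2]
  Insert 1 (step 5): P = [1, 4, 5] / [3] / [6];  Q = [1, 3, 4] / [2] / [5]
  Insert 8 (step 6): P = [1, 4, 5, 8] / [3] / [6];  Q = [1, 3, 4, 6] / [2] / [5]
  Insert 9 (step 7): P = [1, 4, 5, 8, 9] / [3] / [6];  Q = [1, 3, 4, 6, 7] / [2] / [5]
  Insert 7 (step 8): P = [1, 4, 5, 7, 9] / [3, 8] / [6];  Q = [1, 3, 4, 6, 7] / [2, 8] / [5]
  Insert 2 (step 9): P = [1, 2, 5, 7, 9] / [3, 4] / [6, 8];  Q = [1, 3, 4, 6, 7] / [2, 8] / [5, 9]
Final shape: (5, 2, 2).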